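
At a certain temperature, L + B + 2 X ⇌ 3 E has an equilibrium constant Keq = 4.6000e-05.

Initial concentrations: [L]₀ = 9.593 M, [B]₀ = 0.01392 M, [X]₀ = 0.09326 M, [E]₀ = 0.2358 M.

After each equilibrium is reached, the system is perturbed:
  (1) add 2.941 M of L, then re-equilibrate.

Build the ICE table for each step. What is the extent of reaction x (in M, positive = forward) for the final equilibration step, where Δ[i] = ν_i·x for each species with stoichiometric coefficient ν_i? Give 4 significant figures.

Q₀ = 11.29 vs Keq = 4.6000e-05 ⇒ Q>K, reverse
Step 1:
                   L          B          X          E
  init         9.593    0.01392    0.09326     0.2358
  Δ          0.07421    0.07421     0.1484    -0.2226
  eq           9.667    0.08813     0.2417    0.01318
  solve Keq expr → x = -0.07421; check Q = 4.6000e-05
Then add 2.941 M of L.
Step 2:
                   L          B          X          E
  init         12.61    0.08813     0.2417    0.01318
  Δ       -3.8925e-04 -3.8925e-04 -7.7849e-04   0.001168
  eq           12.61    0.08774     0.2409    0.01435
  solve Keq expr → x = 3.8925e-04; check Q = 4.6000e-05

x = 3.8925e-04 M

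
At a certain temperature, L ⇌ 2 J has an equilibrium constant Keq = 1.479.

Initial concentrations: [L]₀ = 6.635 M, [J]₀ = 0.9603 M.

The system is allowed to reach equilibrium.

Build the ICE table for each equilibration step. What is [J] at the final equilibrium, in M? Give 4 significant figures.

Q₀ = 0.139 vs Keq = 1.479 ⇒ Q<K, forward
Step 1:
                   L          J
  Initial      6.635     0.9603
  Change     -0.9675      1.935
  Equil        5.668      2.895
  solve Keq expr → x = 0.9675; check Q = 1.479

[J]_eq = 2.895 M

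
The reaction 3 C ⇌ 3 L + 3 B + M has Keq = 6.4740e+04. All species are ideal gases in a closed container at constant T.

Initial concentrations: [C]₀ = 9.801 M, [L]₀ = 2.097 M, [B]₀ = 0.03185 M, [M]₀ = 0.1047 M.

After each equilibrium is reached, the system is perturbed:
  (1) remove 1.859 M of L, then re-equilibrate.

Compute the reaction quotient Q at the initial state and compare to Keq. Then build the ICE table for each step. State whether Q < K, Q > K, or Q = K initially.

Q₀ = 3.3133e-08; Q < K (proceeds forward)

Q₀ = 3.3133e-08 vs Keq = 6.4740e+04 ⇒ Q<K, forward
Step 1:
                  C         L         B         M
  I           9.801     2.097   0.03185    0.1047
  C          -7.396     7.396     7.396     2.465
  E           2.405     9.493     7.428      2.57
  solve Keq expr → x = 2.465; check Q = 6.4740e+04
Then remove 1.859 M of L.
Step 2:
                  C         L         B         M
  I           2.405     7.634     7.428      2.57
  C          -0.292     0.292     0.292   0.09735
  E           2.113     7.926      7.72     2.667
  solve Keq expr → x = 0.09735; check Q = 6.4740e+04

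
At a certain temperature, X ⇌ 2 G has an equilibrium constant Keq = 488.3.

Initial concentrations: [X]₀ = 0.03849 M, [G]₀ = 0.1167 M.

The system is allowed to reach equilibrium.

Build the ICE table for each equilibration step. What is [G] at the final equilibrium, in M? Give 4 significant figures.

[G]_eq = 0.1935 M

Q₀ = 0.3538 vs Keq = 488.3 ⇒ Q<K, forward
Step 1:
                   X          G
  Initial    0.03849     0.1167
  Change    -0.03841    0.07683
  Equil   7.6700e-05     0.1935
  solve Keq expr → x = 0.03841; check Q = 488.3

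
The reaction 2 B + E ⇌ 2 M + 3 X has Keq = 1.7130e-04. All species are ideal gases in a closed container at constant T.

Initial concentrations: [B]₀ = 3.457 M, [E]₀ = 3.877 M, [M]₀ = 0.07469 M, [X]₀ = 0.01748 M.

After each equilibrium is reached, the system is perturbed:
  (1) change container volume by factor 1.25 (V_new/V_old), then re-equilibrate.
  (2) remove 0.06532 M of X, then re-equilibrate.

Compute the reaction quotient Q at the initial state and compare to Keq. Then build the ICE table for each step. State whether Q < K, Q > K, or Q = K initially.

Q₀ = 6.4306e-10 vs Keq = 1.7130e-04 ⇒ Q<K, forward
Step 1:
                  B         E         M         X
  Initial     3.457     3.877   0.07469   0.01748
  Change     -0.252    -0.126     0.252     0.378
  Equil       3.205     3.751    0.3267    0.3955
  solve Keq expr → x = 0.126; check Q = 1.7130e-04
Then change container volume by factor 1.25 (V_new/V_old).
Step 2:
                  B         E         M         X
  Initial     2.564     3.001    0.2613    0.3164
  Change   -0.02038  -0.01019   0.02038   0.03057
  Equil       2.544     2.991    0.2817    0.3469
  solve Keq expr → x = 0.01019; check Q = 1.7130e-04
Then remove 0.06532 M of X.
Step 3:
                  B         E         M         X
  Initial     2.544     2.991    0.2817    0.2816
  Change   -0.02764  -0.01382   0.02764   0.04147
  Equil       2.516     2.977    0.3094    0.3231
  solve Keq expr → x = 0.01382; check Q = 1.7130e-04

Q₀ = 6.4306e-10; Q < K (proceeds forward)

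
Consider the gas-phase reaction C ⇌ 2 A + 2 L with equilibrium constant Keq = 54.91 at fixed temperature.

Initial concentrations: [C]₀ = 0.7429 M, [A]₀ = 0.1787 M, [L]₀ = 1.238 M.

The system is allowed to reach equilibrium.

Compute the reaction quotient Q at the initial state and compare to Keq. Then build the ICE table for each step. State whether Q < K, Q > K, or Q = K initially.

Q₀ = 0.06588 vs Keq = 54.91 ⇒ Q<K, forward
Step 1:
                   C          A          L
  init        0.7429     0.1787      1.238
  Δ          -0.5666      1.133      1.133
  eq          0.1763      1.312      2.371
  solve Keq expr → x = 0.5666; check Q = 54.91

Q₀ = 0.06588; Q < K (proceeds forward)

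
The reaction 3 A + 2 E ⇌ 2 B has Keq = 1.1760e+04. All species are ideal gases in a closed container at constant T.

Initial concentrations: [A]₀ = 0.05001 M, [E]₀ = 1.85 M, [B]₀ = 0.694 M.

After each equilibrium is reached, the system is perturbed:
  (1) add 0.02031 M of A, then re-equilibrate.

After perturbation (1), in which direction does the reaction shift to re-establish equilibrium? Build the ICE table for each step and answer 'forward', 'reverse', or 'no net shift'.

Direction: forward

Q₀ = 1125 vs Keq = 1.1760e+04 ⇒ Q<K, forward
Step 1:
                   A          E          B
  init       0.05001       1.85      0.694
  Δ          -0.0266   -0.01773    0.01773
  eq         0.02341      1.832     0.7117
  solve Keq expr → x = 0.008866; check Q = 1.1760e+04
Then add 0.02031 M of A.
Step 2:
                   A          E          B
  init       0.04372      1.832     0.7117
  Δ          -0.0199   -0.01327    0.01327
  eq         0.02382      1.819      0.725
  solve Keq expr → x = 0.006635; check Q = 1.1760e+04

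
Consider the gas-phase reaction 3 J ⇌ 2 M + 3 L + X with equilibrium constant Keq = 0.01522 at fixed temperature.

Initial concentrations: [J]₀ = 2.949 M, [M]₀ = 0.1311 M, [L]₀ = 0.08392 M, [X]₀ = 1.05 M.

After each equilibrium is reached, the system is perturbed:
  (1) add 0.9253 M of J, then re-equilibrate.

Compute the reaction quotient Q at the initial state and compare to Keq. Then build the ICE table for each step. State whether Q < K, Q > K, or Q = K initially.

Q₀ = 4.1588e-07 vs Keq = 0.01522 ⇒ Q<K, forward
Step 1:
                    J           M           L           X
  I             2.949      0.1311     0.08392        1.05
  C           -0.6686      0.4457      0.6686      0.2229
  E              2.28      0.5768      0.7525       1.273
  solve Keq expr → x = 0.2229; check Q = 0.01522
Then add 0.9253 M of J.
Step 2:
                    J           M           L           X
  I             3.206      0.5768      0.7525       1.273
  C           -0.1461     0.09739      0.1461      0.0487
  E              3.06      0.6742      0.8986       1.322
  solve Keq expr → x = 0.0487; check Q = 0.01522

Q₀ = 4.1588e-07; Q < K (proceeds forward)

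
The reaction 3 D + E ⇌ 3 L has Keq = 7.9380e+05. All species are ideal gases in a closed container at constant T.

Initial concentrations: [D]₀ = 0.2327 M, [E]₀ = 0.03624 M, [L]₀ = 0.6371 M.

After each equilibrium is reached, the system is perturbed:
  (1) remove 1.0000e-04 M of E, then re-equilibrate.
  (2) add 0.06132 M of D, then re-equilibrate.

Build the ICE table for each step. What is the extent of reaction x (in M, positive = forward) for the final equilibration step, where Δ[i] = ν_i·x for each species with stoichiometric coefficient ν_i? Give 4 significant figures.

x = 1.8466e-04 M

Q₀ = 566.3 vs Keq = 7.9380e+05 ⇒ Q<K, forward
Step 1:
                  D         E         L
  I          0.2327   0.03624    0.6371
  C         -0.1079  -0.03597    0.1079
  E          0.1248 2.6811e-04     0.745
  solve Keq expr → x = 0.03597; check Q = 7.9380e+05
Then remove 1.0000e-04 M of E.
Step 2:
                  D         E         L
  I          0.1248 1.6811e-04     0.745
  C       2.9341e-04 9.7803e-05 -2.9341e-04
  E          0.1251 2.6591e-04    0.7447
  solve Keq expr → x = -9.7803e-05; check Q = 7.9380e+05
Then add 0.06132 M of D.
Step 3:
                  D         E         L
  I          0.1864 2.6591e-04    0.7447
  C       -5.5399e-04 -1.8466e-04 5.5399e-04
  E          0.1858 8.1245e-05    0.7453
  solve Keq expr → x = 1.8466e-04; check Q = 7.9380e+05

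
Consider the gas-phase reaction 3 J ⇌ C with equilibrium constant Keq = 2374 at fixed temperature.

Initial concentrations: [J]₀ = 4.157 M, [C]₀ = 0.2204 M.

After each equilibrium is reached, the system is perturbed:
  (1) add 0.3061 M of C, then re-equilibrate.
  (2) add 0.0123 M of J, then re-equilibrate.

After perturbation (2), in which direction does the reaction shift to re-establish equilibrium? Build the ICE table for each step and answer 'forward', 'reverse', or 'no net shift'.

Direction: forward

Q₀ = 0.003068 vs Keq = 2374 ⇒ Q<K, forward
Step 1:
                   J          C
  I            4.157     0.2204
  C            -4.07      1.357
  E          0.08725      1.577
  solve Keq expr → x = 1.357; check Q = 2374
Then add 0.3061 M of C.
Step 2:
                   J          C
  I          0.08725      1.883
  C         0.005286  -0.001762
  E          0.09254      1.881
  solve Keq expr → x = -0.001762; check Q = 2374
Then add 0.0123 M of J.
Step 3:
                   J          C
  I           0.1048      1.881
  C         -0.01223   0.004078
  E          0.09261      1.885
  solve Keq expr → x = 0.004078; check Q = 2374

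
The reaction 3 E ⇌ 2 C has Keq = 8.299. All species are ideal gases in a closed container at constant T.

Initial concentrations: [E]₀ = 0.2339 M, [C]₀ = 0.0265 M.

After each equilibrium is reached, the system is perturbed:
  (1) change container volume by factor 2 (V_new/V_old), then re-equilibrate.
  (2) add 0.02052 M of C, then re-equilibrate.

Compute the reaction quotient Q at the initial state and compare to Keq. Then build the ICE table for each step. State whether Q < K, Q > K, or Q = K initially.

Q₀ = 0.05488; Q < K (proceeds forward)

Q₀ = 0.05488 vs Keq = 8.299 ⇒ Q<K, forward
Step 1:
                    E           C
  Initial      0.2339      0.0265
  Change       -0.122     0.08133
  Equil        0.1119      0.1078
  solve Keq expr → x = 0.04067; check Q = 8.299
Then change container volume by factor 2 (V_new/V_old).
Step 2:
                    E           C
  Initial     0.05595     0.05392
  Change     0.009131   -0.006088
  Equil       0.06508     0.04783
  solve Keq expr → x = -0.003044; check Q = 8.299
Then add 0.02052 M of C.
Step 3:
                    E           C
  Initial     0.06508     0.06835
  Change       0.0113   -0.007535
  Equil       0.07638     0.06081
  solve Keq expr → x = -0.003767; check Q = 8.299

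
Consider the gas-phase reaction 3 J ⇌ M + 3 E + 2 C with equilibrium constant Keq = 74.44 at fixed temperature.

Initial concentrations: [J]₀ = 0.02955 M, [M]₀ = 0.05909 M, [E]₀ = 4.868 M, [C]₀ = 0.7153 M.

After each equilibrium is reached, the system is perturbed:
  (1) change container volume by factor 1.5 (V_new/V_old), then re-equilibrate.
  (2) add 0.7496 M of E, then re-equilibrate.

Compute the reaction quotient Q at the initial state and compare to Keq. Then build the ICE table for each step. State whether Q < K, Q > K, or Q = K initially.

Q₀ = 1.3517e+05; Q > K (proceeds reverse)

Q₀ = 1.3517e+05 vs Keq = 74.44 ⇒ Q>K, reverse
Step 1:
                    J           M           E           C
  Initial     0.02955     0.05909       4.868      0.7153
  Change       0.1468    -0.04892     -0.1468    -0.09784
  Equil        0.1763     0.01017       4.721      0.6175
  solve Keq expr → x = -0.04892; check Q = 74.44
Then change container volume by factor 1.5 (V_new/V_old).
Step 2:
                    J           M           E           C
  Initial      0.1175    0.006779       3.147      0.4116
  Change     -0.01815    0.006051     0.01815      0.0121
  Equil       0.09939     0.01283       3.166      0.4237
  solve Keq expr → x = 0.006051; check Q = 74.44
Then add 0.7496 M of E.
Step 3:
                    J           M           E           C
  Initial     0.09939     0.01283       3.915      0.4237
  Change      0.01015   -0.003382    -0.01015   -0.006764
  Equil        0.1095    0.009448       3.905       0.417
  solve Keq expr → x = -0.003382; check Q = 74.44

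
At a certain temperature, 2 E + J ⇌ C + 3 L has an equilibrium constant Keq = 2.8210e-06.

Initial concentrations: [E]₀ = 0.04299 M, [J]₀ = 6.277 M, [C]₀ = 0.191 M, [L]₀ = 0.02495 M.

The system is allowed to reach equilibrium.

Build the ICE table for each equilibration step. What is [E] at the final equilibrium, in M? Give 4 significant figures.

Q₀ = 2.5572e-04 vs Keq = 2.8210e-06 ⇒ Q>K, reverse
Step 1:
                    E           J           C           L
  Initial     0.04299       6.277       0.191     0.02495
  Change      0.01221    0.006105   -0.006105    -0.01831
  Equil        0.0552       6.283      0.1849    0.006635
  solve Keq expr → x = -0.006105; check Q = 2.8210e-06

[E]_eq = 0.0552 M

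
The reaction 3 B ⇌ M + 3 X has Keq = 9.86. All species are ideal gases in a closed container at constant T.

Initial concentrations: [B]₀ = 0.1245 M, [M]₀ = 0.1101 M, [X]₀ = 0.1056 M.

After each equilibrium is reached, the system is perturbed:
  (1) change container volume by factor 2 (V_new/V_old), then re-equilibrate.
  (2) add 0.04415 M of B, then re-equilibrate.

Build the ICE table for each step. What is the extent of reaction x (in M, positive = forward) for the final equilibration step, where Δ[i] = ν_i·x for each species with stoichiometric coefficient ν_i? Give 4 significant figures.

Q₀ = 0.06718 vs Keq = 9.86 ⇒ Q<K, forward
Step 1:
                   B          M          X
  init        0.1245     0.1101     0.1056
  Δ         -0.07993    0.02664    0.07993
  eq         0.04457     0.1367     0.1855
  solve Keq expr → x = 0.02664; check Q = 9.86
Then change container volume by factor 2 (V_new/V_old).
Step 2:
                   B          M          X
  init       0.02229    0.06837    0.09276
  Δ        -0.003767   0.001256   0.003767
  eq         0.01852    0.06963    0.09653
  solve Keq expr → x = 0.001256; check Q = 9.86
Then add 0.04415 M of B.
Step 3:
                   B          M          X
  init       0.06267    0.06963    0.09653
  Δ         -0.03589    0.01196    0.03589
  eq         0.02678    0.08159     0.1324
  solve Keq expr → x = 0.01196; check Q = 9.86

x = 0.01196 M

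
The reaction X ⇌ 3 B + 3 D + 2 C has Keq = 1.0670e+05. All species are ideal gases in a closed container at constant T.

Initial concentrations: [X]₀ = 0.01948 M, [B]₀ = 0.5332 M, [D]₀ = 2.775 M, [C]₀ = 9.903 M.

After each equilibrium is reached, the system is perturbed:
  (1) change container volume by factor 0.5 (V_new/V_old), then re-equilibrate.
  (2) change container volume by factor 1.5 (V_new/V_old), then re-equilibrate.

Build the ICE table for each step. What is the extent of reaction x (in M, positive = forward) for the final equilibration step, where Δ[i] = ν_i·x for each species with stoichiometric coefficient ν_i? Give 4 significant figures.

Q₀ = 1.6308e+04 vs Keq = 1.0670e+05 ⇒ Q<K, forward
Step 1:
                   X          B          D          C
  init       0.01948     0.5332      2.775      9.903
  Δ         -0.01544    0.04631    0.04631    0.03088
  eq        0.004042     0.5795      2.821      9.934
  solve Keq expr → x = 0.01544; check Q = 1.0670e+05
Then change container volume by factor 0.5 (V_new/V_old).
Step 2:
                   X          B          D          C
  init      0.008084      1.159      5.643      19.87
  Δ           0.1559    -0.4678    -0.4678    -0.3119
  eq           0.164     0.6912      5.175      19.56
  solve Keq expr → x = -0.1559; check Q = 1.0670e+05
Then change container volume by factor 1.5 (V_new/V_old).
Step 3:
                   X          B          D          C
  init        0.1093     0.4608       3.45      13.04
  Δ         -0.08078     0.2423     0.2423     0.1616
  eq         0.02857     0.7031      3.692       13.2
  solve Keq expr → x = 0.08078; check Q = 1.0670e+05

x = 0.08078 M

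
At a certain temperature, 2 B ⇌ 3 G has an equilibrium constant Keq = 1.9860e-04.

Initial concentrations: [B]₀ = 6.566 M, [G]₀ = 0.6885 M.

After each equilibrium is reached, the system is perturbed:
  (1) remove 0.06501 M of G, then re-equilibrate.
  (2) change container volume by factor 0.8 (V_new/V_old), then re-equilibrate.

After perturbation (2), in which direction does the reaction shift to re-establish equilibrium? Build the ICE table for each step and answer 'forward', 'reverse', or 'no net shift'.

Direction: reverse

Q₀ = 0.00757 vs Keq = 1.9860e-04 ⇒ Q>K, reverse
Step 1:
                    B           G
  Initial       6.566      0.6885
  Change       0.3182     -0.4774
  Equil         6.884      0.2111
  solve Keq expr → x = -0.1591; check Q = 1.9860e-04
Then remove 0.06501 M of G.
Step 2:
                    B           G
  Initial       6.884      0.1461
  Change     -0.04276     0.06413
  Equil         6.841      0.2103
  solve Keq expr → x = 0.02138; check Q = 1.9860e-04
Then change container volume by factor 0.8 (V_new/V_old).
Step 3:
                    B           G
  Initial       8.552      0.2628
  Change       0.0124     -0.0186
  Equil         8.564      0.2442
  solve Keq expr → x = -0.006201; check Q = 1.9860e-04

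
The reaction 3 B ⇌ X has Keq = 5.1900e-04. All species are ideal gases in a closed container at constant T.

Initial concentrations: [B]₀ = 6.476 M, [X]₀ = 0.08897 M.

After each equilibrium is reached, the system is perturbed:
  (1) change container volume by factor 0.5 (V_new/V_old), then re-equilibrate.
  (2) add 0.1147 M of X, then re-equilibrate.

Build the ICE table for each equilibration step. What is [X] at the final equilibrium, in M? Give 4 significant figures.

Q₀ = 3.2758e-04 vs Keq = 5.1900e-04 ⇒ Q<K, forward
Step 1:
                   B          X
  Initial      6.476    0.08897
  Change     -0.1308    0.04361
  Equil        6.345     0.1326
  solve Keq expr → x = 0.04361; check Q = 5.1900e-04
Then change container volume by factor 0.5 (V_new/V_old).
Step 2:
                   B          X
  Initial      12.69     0.2652
  Change      -1.428     0.4761
  Equil        11.26     0.7413
  solve Keq expr → x = 0.4761; check Q = 5.1900e-04
Then add 0.1147 M of X.
Step 3:
                   B          X
  Initial      11.26      0.856
  Change      0.2146   -0.07152
  Equil        11.48     0.7845
  solve Keq expr → x = -0.07152; check Q = 5.1900e-04

[X]_eq = 0.7845 M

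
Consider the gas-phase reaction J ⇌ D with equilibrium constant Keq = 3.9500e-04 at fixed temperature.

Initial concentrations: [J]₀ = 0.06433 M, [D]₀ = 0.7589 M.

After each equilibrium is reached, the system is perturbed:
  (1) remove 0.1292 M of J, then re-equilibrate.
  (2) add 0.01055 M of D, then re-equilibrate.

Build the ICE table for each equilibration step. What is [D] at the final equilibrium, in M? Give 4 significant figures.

Q₀ = 11.8 vs Keq = 3.9500e-04 ⇒ Q>K, reverse
Step 1:
                    J           D
  I           0.06433      0.7589
  C            0.7586     -0.7586
  E            0.8229  3.2505e-04
  solve Keq expr → x = -0.7586; check Q = 3.9500e-04
Then remove 0.1292 M of J.
Step 2:
                    J           D
  I            0.6937  3.2505e-04
  C        5.1014e-05 -5.1014e-05
  E            0.6938  2.7403e-04
  solve Keq expr → x = -5.1014e-05; check Q = 3.9500e-04
Then add 0.01055 M of D.
Step 3:
                    J           D
  I            0.6938     0.01082
  C           0.01055    -0.01055
  E            0.7043  2.7820e-04
  solve Keq expr → x = -0.01055; check Q = 3.9500e-04

[D]_eq = 2.7820e-04 M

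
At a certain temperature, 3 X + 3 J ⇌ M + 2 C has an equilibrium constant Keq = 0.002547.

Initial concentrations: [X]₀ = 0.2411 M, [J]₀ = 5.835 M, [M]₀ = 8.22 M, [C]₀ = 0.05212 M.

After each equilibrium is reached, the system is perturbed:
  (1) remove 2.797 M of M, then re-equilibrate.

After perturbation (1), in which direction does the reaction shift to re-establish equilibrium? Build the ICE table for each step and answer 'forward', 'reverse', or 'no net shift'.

Q₀ = 0.00802 vs Keq = 0.002547 ⇒ Q>K, reverse
Step 1:
                    X           J           M           C
  init         0.2411       5.835        8.22     0.05212
  Δ           0.02633     0.02633   -0.008778    -0.01756
  eq           0.2674       5.861       8.211     0.03456
  solve Keq expr → x = -0.008778; check Q = 0.002547
Then remove 2.797 M of M.
Step 2:
                    X           J           M           C
  init         0.2674       5.861       5.414     0.03456
  Δ         -0.008745   -0.008745    0.002915     0.00583
  eq           0.2587       5.853       5.417     0.04039
  solve Keq expr → x = 0.002915; check Q = 0.002547

Direction: forward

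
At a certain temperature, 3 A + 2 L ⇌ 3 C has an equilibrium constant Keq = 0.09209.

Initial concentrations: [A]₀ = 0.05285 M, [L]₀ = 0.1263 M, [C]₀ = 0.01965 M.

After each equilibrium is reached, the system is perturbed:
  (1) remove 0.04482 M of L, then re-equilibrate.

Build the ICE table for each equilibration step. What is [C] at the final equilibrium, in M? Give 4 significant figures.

[C]_eq = 0.006051 M

Q₀ = 3.222 vs Keq = 0.09209 ⇒ Q>K, reverse
Step 1:
                  A         L         C
  init      0.05285    0.1263   0.01965
  Δ         0.01197  0.007982  -0.01197
  eq        0.06482    0.1343  0.007676
  solve Keq expr → x = -0.003991; check Q = 0.09209
Then remove 0.04482 M of L.
Step 2:
                  A         L         C
  init      0.06482   0.08946  0.007676
  Δ        0.001626  0.001084 -0.001626
  eq        0.06645   0.09055  0.006051
  solve Keq expr → x = -5.4185e-04; check Q = 0.09209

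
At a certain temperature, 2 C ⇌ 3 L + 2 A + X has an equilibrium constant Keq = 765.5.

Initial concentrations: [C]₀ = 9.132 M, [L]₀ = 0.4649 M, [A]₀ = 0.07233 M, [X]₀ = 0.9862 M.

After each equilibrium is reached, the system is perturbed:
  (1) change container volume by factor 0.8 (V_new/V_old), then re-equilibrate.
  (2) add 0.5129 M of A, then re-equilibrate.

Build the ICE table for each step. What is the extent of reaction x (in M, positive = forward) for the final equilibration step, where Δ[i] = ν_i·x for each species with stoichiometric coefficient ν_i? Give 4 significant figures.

x = -0.07205 M

Q₀ = 6.2165e-06 vs Keq = 765.5 ⇒ Q<K, forward
Step 1:
                    C           L           A           X
  Initial       9.132      0.4649     0.07233      0.9862
  Change       -4.239       6.358       4.239       2.119
  Equil         4.893       6.823       4.311       3.106
  solve Keq expr → x = 2.119; check Q = 765.5
Then change container volume by factor 0.8 (V_new/V_old).
Step 2:
                    C           L           A           X
  Initial       6.117       8.529       5.389       3.882
  Change       0.6375     -0.9563     -0.6375     -0.3188
  Equil         6.754       7.572       4.751       3.563
  solve Keq expr → x = -0.3188; check Q = 765.5
Then add 0.5129 M of A.
Step 3:
                    C           L           A           X
  Initial       6.754       7.572       5.264       3.563
  Change       0.1441     -0.2161     -0.1441    -0.07205
  Equil         6.898       7.356        5.12       3.491
  solve Keq expr → x = -0.07205; check Q = 765.5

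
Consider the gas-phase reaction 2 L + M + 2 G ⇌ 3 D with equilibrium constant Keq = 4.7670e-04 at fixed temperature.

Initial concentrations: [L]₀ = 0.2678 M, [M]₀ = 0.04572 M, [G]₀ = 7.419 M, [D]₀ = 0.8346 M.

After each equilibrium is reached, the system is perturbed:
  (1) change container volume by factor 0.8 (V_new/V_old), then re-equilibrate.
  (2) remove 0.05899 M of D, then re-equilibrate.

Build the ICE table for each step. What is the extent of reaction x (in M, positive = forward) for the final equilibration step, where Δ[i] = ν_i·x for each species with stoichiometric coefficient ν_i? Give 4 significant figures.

x = 0.01637 M

Q₀ = 3.221 vs Keq = 4.7670e-04 ⇒ Q>K, reverse
Step 1:
                    L           M           G           D
  I            0.2678     0.04572       7.419      0.8346
  C            0.4496      0.2248      0.4496     -0.6744
  E            0.7174      0.2705       7.869      0.1602
  solve Keq expr → x = -0.2248; check Q = 4.7670e-04
Then change container volume by factor 0.8 (V_new/V_old).
Step 2:
                    L           M           G           D
  I            0.8968      0.3382       9.836      0.2002
  C          -0.01781   -0.008907    -0.01781     0.02672
  E             0.879      0.3293       9.818      0.2269
  solve Keq expr → x = 0.008907; check Q = 4.7670e-04
Then remove 0.05899 M of D.
Step 3:
                    L           M           G           D
  I             0.879      0.3293       9.818       0.168
  C          -0.03274    -0.01637    -0.03274     0.04911
  E            0.8462      0.3129       9.785      0.2171
  solve Keq expr → x = 0.01637; check Q = 4.7670e-04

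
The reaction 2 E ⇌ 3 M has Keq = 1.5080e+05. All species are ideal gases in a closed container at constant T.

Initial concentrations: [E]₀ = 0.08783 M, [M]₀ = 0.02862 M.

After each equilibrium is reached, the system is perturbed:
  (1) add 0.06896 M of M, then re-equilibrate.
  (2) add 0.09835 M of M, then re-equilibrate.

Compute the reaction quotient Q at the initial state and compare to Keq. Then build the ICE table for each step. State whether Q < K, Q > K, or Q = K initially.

Q₀ = 0.003039; Q < K (proceeds forward)

Q₀ = 0.003039 vs Keq = 1.5080e+05 ⇒ Q<K, forward
Step 1:
                   E          M
  init       0.08783    0.02862
  Δ         -0.08767     0.1315
  eq      1.6499e-04     0.1601
  solve Keq expr → x = 0.04383; check Q = 1.5080e+05
Then add 0.06896 M of M.
Step 2:
                   E          M
  init    1.6499e-04     0.2291
  Δ       1.1703e-04 -1.7554e-04
  eq      2.8202e-04     0.2289
  solve Keq expr → x = -5.8513e-05; check Q = 1.5080e+05
Then add 0.09835 M of M.
Step 3:
                   E          M
  init    2.8202e-04     0.3273
  Δ       1.9941e-04 -2.9911e-04
  eq      4.8142e-04      0.327
  solve Keq expr → x = -9.9704e-05; check Q = 1.5080e+05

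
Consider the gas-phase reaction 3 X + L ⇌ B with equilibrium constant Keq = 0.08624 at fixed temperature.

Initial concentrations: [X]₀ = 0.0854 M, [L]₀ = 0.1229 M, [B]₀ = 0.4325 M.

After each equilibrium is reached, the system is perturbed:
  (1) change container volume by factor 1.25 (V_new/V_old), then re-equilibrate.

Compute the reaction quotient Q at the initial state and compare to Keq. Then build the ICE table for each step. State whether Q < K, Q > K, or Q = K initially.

Q₀ = 5650 vs Keq = 0.08624 ⇒ Q>K, reverse
Step 1:
                    X           L           B
  init         0.0854      0.1229      0.4325
  Δ             1.092       0.364      -0.364
  eq            1.177      0.4869     0.06852
  solve Keq expr → x = -0.364; check Q = 0.08624
Then change container volume by factor 1.25 (V_new/V_old).
Step 2:
                    X           L           B
  init         0.9419      0.3895     0.05482
  Δ           0.05851      0.0195     -0.0195
  eq                1       0.409     0.03531
  solve Keq expr → x = -0.0195; check Q = 0.08624

Q₀ = 5650; Q > K (proceeds reverse)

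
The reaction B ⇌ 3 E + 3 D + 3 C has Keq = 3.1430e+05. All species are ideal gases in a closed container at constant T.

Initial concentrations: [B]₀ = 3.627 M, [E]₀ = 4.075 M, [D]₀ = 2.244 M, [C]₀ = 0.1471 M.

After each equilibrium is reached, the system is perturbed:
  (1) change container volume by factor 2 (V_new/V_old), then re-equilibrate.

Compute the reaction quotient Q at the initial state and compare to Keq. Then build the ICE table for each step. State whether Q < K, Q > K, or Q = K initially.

Q₀ = 0.671; Q < K (proceeds forward)

Q₀ = 0.671 vs Keq = 3.1430e+05 ⇒ Q<K, forward
Step 1:
                   B          E          D          C
  I            3.627      4.075      2.244     0.1471
  C          -0.8982      2.695      2.695      2.695
  E            2.729       6.77      4.939      2.842
  solve Keq expr → x = 0.8982; check Q = 3.1430e+05
Then change container volume by factor 2 (V_new/V_old).
Step 2:
                   B          E          D          C
  I            1.364      3.385      2.469      1.421
  C          -0.5489      1.647      1.647      1.647
  E           0.8155      5.031      4.116      3.067
  solve Keq expr → x = 0.5489; check Q = 3.1430e+05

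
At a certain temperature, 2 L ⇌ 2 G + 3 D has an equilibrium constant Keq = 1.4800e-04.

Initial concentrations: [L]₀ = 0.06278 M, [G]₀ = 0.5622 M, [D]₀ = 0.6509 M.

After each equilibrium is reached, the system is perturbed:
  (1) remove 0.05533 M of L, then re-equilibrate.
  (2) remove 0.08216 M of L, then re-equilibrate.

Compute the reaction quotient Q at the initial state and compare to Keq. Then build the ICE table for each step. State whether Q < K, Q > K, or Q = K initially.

Q₀ = 22.11 vs Keq = 1.4800e-04 ⇒ Q>K, reverse
Step 1:
                    L           G           D
  I           0.06278      0.5622      0.6509
  C            0.3726     -0.3726     -0.5588
  E            0.4353      0.1896     0.09205
  solve Keq expr → x = -0.1863; check Q = 1.4800e-04
Then remove 0.05533 M of L.
Step 2:
                    L           G           D
  I              0.38      0.1896     0.09205
  C          0.004089   -0.004089   -0.006133
  E            0.3841      0.1855     0.08592
  solve Keq expr → x = -0.002044; check Q = 1.4800e-04
Then remove 0.08216 M of L.
Step 3:
                    L           G           D
  I            0.3019      0.1855     0.08592
  C          0.006579   -0.006579   -0.009869
  E            0.3085       0.179     0.07605
  solve Keq expr → x = -0.00329; check Q = 1.4800e-04

Q₀ = 22.11; Q > K (proceeds reverse)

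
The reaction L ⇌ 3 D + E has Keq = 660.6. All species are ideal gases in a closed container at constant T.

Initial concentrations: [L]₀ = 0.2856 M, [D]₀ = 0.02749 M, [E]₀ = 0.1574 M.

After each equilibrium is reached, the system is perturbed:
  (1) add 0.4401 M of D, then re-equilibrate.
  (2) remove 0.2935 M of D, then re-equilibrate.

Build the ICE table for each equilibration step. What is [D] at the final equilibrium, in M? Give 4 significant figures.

[D]_eq = 1.029 M

Q₀ = 1.1449e-05 vs Keq = 660.6 ⇒ Q<K, forward
Step 1:
                   L          D          E
  Initial     0.2856    0.02749     0.1574
  Change     -0.2851     0.8554     0.2851
  Equil   4.6106e-04     0.8829     0.4425
  solve Keq expr → x = 0.2851; check Q = 660.6
Then add 0.4401 M of D.
Step 2:
                   L          D          E
  Initial 4.6106e-04      1.323     0.4425
  Change    0.001075  -0.003226  -0.001075
  Equil     0.001536       1.32     0.4415
  solve Keq expr → x = -0.001075; check Q = 660.6
Then remove 0.2935 M of D.
Step 3:
                   L          D          E
  Initial   0.001536      1.026     0.4415
  Change  -8.0743e-04   0.002422 8.0743e-04
  Equil   7.2882e-04      1.029     0.4423
  solve Keq expr → x = 8.0743e-04; check Q = 660.6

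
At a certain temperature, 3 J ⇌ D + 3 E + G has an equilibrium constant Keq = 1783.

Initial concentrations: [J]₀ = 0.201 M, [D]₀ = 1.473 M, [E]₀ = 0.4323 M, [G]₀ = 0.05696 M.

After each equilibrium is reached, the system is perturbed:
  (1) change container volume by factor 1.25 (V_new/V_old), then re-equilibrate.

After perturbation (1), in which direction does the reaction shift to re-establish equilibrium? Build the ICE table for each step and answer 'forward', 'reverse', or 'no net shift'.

Direction: forward

Q₀ = 0.8347 vs Keq = 1783 ⇒ Q<K, forward
Step 1:
                   J          D          E          G
  I            0.201      1.473     0.4323    0.05696
  C          -0.1731    0.05768     0.1731    0.05768
  E          0.02795      1.531     0.6054     0.1146
  solve Keq expr → x = 0.05768; check Q = 1783
Then change container volume by factor 1.25 (V_new/V_old).
Step 2:
                   J          D          E          G
  I          0.02236      1.225     0.4843    0.09171
  C        -0.002902 9.6738e-04   0.002902 9.6738e-04
  E          0.01946      1.226     0.4872    0.09268
  solve Keq expr → x = 9.6738e-04; check Q = 1783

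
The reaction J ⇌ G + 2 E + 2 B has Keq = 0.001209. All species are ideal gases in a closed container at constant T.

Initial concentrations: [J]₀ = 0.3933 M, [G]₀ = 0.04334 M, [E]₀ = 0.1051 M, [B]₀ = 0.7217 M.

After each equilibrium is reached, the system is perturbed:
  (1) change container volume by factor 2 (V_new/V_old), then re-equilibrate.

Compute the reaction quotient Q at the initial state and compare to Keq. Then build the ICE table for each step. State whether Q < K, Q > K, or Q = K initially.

Q₀ = 6.3399e-04 vs Keq = 0.001209 ⇒ Q<K, forward
Step 1:
                   J          G          E          B
  Initial     0.3933    0.04334     0.1051     0.7217
  Change    -0.01015    0.01015    0.02031    0.02031
  Equil       0.3831    0.05349     0.1254      0.742
  solve Keq expr → x = 0.01015; check Q = 0.001209
Then change container volume by factor 2 (V_new/V_old).
Step 2:
                   J          G          E          B
  Initial     0.1916    0.02675     0.0627      0.371
  Change    -0.03323    0.03323    0.06645    0.06645
  Equil       0.1583    0.05997     0.1292     0.4375
  solve Keq expr → x = 0.03323; check Q = 0.001209

Q₀ = 6.3399e-04; Q < K (proceeds forward)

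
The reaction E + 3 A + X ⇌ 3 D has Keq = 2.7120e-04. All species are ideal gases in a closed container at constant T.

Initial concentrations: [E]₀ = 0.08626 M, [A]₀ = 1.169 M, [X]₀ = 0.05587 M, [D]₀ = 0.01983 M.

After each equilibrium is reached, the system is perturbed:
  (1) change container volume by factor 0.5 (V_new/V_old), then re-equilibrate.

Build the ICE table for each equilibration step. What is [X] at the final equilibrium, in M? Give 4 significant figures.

[X]_eq = 0.1115 M

Q₀ = 0.001013 vs Keq = 2.7120e-04 ⇒ Q>K, reverse
Step 1:
                    E           A           X           D
  init        0.08626       1.169     0.05587     0.01983
  Δ          0.002232    0.006695    0.002232   -0.006695
  eq          0.08849       1.176      0.0581     0.01313
  solve Keq expr → x = -0.002232; check Q = 2.7120e-04
Then change container volume by factor 0.5 (V_new/V_old).
Step 2:
                    E           A           X           D
  init          0.177       2.351      0.1162     0.02627
  Δ         -0.004746    -0.01424   -0.004746     0.01424
  eq           0.1722       2.337      0.1115     0.04051
  solve Keq expr → x = 0.004746; check Q = 2.7120e-04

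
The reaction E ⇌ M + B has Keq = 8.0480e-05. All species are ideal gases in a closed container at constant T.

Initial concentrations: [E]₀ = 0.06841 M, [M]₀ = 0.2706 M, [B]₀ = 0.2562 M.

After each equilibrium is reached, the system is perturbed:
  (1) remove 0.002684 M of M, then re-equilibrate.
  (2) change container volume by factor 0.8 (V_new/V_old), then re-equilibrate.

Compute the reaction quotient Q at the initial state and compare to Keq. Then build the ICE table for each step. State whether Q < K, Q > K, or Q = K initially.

Q₀ = 1.013; Q > K (proceeds reverse)

Q₀ = 1.013 vs Keq = 8.0480e-05 ⇒ Q>K, reverse
Step 1:
                  E         M         B
  init      0.06841    0.2706    0.2562
  Δ          0.2546   -0.2546   -0.2546
  eq          0.323   0.01602  0.001622
  solve Keq expr → x = -0.2546; check Q = 8.0480e-05
Then remove 0.002684 M of M.
Step 2:
                  E         M         B
  init        0.323   0.01334  0.001622
  Δ       -2.8413e-04 2.8413e-04 2.8413e-04
  eq         0.3227   0.01362  0.001906
  solve Keq expr → x = 2.8413e-04; check Q = 8.0480e-05
Then change container volume by factor 0.8 (V_new/V_old).
Step 3:
                  E         M         B
  init       0.4034   0.01703  0.002383
  Δ       4.2568e-04 -4.2568e-04 -4.2568e-04
  eq         0.4038    0.0166  0.001957
  solve Keq expr → x = -4.2568e-04; check Q = 8.0480e-05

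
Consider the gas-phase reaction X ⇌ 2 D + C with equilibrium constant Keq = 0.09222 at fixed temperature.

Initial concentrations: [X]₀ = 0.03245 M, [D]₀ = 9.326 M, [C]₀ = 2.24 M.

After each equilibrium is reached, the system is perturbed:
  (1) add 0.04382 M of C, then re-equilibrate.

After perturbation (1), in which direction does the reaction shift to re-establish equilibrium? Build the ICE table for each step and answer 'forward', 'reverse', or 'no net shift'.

Direction: reverse

Q₀ = 6004 vs Keq = 0.09222 ⇒ Q>K, reverse
Step 1:
                    X           D           C
  Initial     0.03245       9.326        2.24
  Change        2.231      -4.462      -2.231
  Equil         2.264       4.864    0.008825
  solve Keq expr → x = -2.231; check Q = 0.09222
Then add 0.04382 M of C.
Step 2:
                    X           D           C
  Initial       2.264       4.864     0.05264
  Change      0.04332    -0.08664    -0.04332
  Equil         2.307       4.777    0.009323
  solve Keq expr → x = -0.04332; check Q = 0.09222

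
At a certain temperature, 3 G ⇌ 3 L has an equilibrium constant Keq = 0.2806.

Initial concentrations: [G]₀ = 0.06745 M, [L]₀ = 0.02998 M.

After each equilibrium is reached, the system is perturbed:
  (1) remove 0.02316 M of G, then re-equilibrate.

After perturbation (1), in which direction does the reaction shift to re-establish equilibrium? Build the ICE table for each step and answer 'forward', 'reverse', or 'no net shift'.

Q₀ = 0.08781 vs Keq = 0.2806 ⇒ Q<K, forward
Step 1:
                    G           L
  Initial     0.06745     0.02998
  Change    -0.008569    0.008569
  Equil       0.05888     0.03855
  solve Keq expr → x = 0.002856; check Q = 0.2806
Then remove 0.02316 M of G.
Step 2:
                    G           L
  Initial     0.03572     0.03855
  Change     0.009163   -0.009163
  Equil       0.04488     0.02939
  solve Keq expr → x = -0.003054; check Q = 0.2806

Direction: reverse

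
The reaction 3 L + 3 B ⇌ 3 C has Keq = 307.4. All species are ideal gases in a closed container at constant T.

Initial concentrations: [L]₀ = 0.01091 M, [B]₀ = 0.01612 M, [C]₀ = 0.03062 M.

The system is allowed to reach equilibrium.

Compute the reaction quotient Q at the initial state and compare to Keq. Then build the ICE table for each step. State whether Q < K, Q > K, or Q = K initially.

Q₀ = 5.2777e+06 vs Keq = 307.4 ⇒ Q>K, reverse
Step 1:
                   L          B          C
  I          0.01091    0.01612    0.03062
  C           0.0221     0.0221    -0.0221
  E          0.03301    0.03822   0.008516
  solve Keq expr → x = -0.007368; check Q = 307.4

Q₀ = 5.2777e+06; Q > K (proceeds reverse)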